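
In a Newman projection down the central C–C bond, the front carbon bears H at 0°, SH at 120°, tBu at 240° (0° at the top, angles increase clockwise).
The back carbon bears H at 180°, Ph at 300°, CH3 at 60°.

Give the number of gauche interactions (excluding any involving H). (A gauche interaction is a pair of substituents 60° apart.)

2

Non-H gauche pairs: SH(120°)/CH3(60°); tBu(240°)/Ph(300°) — 2 interactions.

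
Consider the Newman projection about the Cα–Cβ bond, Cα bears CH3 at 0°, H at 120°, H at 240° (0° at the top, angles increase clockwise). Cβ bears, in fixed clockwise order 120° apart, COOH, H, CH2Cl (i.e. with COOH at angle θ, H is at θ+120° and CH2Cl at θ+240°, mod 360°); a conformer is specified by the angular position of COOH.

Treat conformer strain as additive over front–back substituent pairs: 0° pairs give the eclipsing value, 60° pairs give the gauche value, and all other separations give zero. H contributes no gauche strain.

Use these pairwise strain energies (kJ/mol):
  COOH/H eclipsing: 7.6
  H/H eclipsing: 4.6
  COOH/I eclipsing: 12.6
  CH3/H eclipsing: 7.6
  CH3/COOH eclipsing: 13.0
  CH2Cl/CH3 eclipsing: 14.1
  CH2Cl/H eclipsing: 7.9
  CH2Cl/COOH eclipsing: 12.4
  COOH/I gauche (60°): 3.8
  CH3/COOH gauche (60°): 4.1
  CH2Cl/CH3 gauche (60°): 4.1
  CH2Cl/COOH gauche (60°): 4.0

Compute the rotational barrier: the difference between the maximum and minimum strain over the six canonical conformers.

COOH at 0° is eclipsed. CH3 at 0° is eclipsed with COOH at 0° (13.0); H at 120° is eclipsed with H at 120° (4.6); H at 240° is eclipsed with CH2Cl at 240° (7.9). Total 25.5 kJ/mol.
COOH at 60° is staggered. CH3 at 0° is gauche with COOH at 60° (4.1); CH3 at 0° is gauche with CH2Cl at 300° (4.1). Total 8.2 kJ/mol.
COOH at 120° is eclipsed. CH3 at 0° is eclipsed with CH2Cl at 0° (14.1); H at 120° is eclipsed with COOH at 120° (7.6); H at 240° is eclipsed with H at 240° (4.6). Total 26.3 kJ/mol.
COOH at 180° is staggered. CH3 at 0° is gauche with CH2Cl at 60° (4.1). Total 4.1 kJ/mol.
COOH at 240° is eclipsed. CH3 at 0° is eclipsed with H at 0° (7.6); H at 120° is eclipsed with CH2Cl at 120° (7.9); H at 240° is eclipsed with COOH at 240° (7.6). Total 23.1 kJ/mol.
COOH at 300° is staggered. CH3 at 0° is gauche with COOH at 300° (4.1). Total 4.1 kJ/mol.
Max at 120° (26.3 kJ/mol), min at 180° (4.1 kJ/mol); barrier = 22.2 kJ/mol.

22.2 kJ/mol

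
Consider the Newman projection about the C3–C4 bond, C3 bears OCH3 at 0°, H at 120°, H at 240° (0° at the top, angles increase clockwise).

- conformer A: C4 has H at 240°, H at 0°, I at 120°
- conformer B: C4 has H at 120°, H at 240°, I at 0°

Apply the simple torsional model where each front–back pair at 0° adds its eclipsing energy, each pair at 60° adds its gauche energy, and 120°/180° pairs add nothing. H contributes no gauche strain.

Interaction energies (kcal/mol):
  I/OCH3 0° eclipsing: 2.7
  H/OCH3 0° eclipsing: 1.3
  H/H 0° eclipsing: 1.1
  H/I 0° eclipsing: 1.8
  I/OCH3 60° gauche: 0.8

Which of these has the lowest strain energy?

A

A (eclipsed): OCH3–H eclipsed, H–I eclipsed, H–H eclipsed; 1.3 + 1.8 + 1.1 = 4.2 kcal/mol.
B (eclipsed): OCH3–I eclipsed, H–H eclipsed, H–H eclipsed; 2.7 + 1.1 + 1.1 = 4.9 kcal/mol.
A has the lowest total (4.2 kcal/mol).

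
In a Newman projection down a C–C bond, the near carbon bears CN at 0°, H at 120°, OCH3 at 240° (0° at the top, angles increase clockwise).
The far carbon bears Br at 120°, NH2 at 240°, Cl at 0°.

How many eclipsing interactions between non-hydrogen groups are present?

Non-H eclipsing pairs: CN(0°)/Cl(0°); OCH3(240°)/NH2(240°) — 2 interactions.

2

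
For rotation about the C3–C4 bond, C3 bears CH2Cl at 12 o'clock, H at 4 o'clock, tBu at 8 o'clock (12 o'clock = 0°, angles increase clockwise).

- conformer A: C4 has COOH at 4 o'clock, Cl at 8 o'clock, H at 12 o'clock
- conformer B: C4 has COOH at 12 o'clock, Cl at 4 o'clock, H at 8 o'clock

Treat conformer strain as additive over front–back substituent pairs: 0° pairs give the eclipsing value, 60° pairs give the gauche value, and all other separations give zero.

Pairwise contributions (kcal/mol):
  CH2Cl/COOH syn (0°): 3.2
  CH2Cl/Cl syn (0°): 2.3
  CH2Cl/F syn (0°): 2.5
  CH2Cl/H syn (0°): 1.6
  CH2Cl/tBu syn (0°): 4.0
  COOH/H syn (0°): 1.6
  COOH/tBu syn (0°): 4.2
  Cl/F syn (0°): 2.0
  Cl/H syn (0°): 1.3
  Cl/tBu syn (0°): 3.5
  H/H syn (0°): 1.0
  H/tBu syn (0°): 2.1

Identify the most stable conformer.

A (eclipsed): CH2Cl(0°)/H(0°) eclipsed 1.6; H(120°)/COOH(120°) eclipsed 1.6; tBu(240°)/Cl(240°) eclipsed 3.5 → 6.7 kcal/mol.
B (eclipsed): CH2Cl(0°)/COOH(0°) eclipsed 3.2; H(120°)/Cl(120°) eclipsed 1.3; tBu(240°)/H(240°) eclipsed 2.1 → 6.6 kcal/mol.
B has the lowest total (6.6 kcal/mol).

B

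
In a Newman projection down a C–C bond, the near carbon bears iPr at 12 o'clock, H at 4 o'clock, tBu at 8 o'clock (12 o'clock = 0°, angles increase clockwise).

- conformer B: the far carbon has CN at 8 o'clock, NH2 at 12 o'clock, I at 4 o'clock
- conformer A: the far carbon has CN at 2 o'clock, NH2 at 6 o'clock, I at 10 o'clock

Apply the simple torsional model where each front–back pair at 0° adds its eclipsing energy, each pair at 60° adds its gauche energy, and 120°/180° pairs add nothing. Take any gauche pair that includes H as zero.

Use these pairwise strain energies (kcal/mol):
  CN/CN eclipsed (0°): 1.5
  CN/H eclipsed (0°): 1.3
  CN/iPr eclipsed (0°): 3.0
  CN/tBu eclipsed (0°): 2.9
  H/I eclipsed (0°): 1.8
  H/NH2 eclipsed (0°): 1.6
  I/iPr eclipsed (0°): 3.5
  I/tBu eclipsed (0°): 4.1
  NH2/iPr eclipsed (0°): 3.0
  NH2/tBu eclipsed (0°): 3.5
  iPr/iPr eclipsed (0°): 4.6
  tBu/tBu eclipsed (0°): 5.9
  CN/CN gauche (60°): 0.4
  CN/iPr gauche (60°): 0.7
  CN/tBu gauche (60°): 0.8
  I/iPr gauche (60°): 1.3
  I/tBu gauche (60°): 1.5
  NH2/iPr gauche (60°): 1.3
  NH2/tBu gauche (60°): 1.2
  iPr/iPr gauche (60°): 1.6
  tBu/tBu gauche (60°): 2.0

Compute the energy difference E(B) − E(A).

B (eclipsed): iPr(0°)/NH2(0°) eclipsed 3.0; H(120°)/I(120°) eclipsed 1.8; tBu(240°)/CN(240°) eclipsed 2.9 → 7.7 kcal/mol.
A (staggered): iPr(0°)/CN(60°) gauche 0.7; iPr(0°)/I(300°) gauche 1.3; tBu(240°)/NH2(180°) gauche 1.2; tBu(240°)/I(300°) gauche 1.5 → 4.7 kcal/mol.
E(B) − E(A) = 7.7 − 4.7 = +3.0 kcal/mol.

+3.0 kcal/mol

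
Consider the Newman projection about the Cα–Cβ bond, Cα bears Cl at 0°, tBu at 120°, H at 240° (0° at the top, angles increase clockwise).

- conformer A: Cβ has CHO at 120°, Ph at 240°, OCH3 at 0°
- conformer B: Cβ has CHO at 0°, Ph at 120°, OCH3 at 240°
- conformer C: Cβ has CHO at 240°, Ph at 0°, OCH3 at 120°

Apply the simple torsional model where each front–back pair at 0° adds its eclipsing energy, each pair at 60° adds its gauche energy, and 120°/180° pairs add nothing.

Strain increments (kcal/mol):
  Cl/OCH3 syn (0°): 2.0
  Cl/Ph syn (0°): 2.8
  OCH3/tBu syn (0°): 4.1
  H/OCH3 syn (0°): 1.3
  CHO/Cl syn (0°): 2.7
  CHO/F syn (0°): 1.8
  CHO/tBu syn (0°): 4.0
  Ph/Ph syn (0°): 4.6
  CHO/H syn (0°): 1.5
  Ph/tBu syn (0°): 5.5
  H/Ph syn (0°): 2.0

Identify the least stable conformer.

A (eclipsed): Cl–OCH3 eclipsed, tBu–CHO eclipsed, H–Ph eclipsed; 2.0 + 4.0 + 2.0 = 8.0 kcal/mol.
B (eclipsed): Cl–CHO eclipsed, tBu–Ph eclipsed, H–OCH3 eclipsed; 2.7 + 5.5 + 1.3 = 9.5 kcal/mol.
C (eclipsed): Cl–Ph eclipsed, tBu–OCH3 eclipsed, H–CHO eclipsed; 2.8 + 4.1 + 1.5 = 8.4 kcal/mol.
B has the highest total (9.5 kcal/mol).

B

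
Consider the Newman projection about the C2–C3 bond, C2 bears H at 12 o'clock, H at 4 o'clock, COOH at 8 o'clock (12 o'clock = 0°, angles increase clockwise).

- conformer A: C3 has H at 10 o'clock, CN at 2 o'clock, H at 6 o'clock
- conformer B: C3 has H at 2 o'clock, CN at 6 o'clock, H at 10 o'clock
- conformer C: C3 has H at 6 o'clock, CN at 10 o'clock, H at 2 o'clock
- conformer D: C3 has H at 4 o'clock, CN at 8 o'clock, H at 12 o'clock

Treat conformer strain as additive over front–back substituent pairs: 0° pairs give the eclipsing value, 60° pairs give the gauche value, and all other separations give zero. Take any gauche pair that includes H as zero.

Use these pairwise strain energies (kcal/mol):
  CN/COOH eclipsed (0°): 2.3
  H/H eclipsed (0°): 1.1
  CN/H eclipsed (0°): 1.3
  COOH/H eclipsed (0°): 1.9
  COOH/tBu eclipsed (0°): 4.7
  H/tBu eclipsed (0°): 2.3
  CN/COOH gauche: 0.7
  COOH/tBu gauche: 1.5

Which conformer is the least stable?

D

A (staggered): no non-H gauche contacts → 0.0 kcal/mol.
B (staggered): COOH–CN gauche; 0.7 = 0.7 kcal/mol.
C (staggered): COOH–CN gauche; 0.7 = 0.7 kcal/mol.
D (eclipsed): H–H eclipsed, H–H eclipsed, COOH–CN eclipsed; 1.1 + 1.1 + 2.3 = 4.5 kcal/mol.
D has the highest total (4.5 kcal/mol).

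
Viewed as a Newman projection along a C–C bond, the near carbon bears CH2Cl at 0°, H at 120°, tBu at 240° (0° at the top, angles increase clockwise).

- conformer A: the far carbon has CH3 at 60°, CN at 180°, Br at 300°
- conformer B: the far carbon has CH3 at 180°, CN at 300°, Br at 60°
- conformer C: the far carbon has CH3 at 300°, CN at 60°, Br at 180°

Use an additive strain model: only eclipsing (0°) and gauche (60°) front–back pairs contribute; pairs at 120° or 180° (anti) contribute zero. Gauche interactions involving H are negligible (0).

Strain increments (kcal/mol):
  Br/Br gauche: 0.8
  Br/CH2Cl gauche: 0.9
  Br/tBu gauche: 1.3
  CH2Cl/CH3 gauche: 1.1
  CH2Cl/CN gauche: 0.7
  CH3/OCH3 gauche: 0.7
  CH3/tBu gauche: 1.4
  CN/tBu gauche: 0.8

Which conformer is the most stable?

B

A (staggered): CH2Cl(0°)/CH3(60°) gauche 1.1; CH2Cl(0°)/Br(300°) gauche 0.9; tBu(240°)/CN(180°) gauche 0.8; tBu(240°)/Br(300°) gauche 1.3 → 4.1 kcal/mol.
B (staggered): CH2Cl(0°)/CN(300°) gauche 0.7; CH2Cl(0°)/Br(60°) gauche 0.9; tBu(240°)/CH3(180°) gauche 1.4; tBu(240°)/CN(300°) gauche 0.8 → 3.8 kcal/mol.
C (staggered): CH2Cl(0°)/CH3(300°) gauche 1.1; CH2Cl(0°)/CN(60°) gauche 0.7; tBu(240°)/CH3(300°) gauche 1.4; tBu(240°)/Br(180°) gauche 1.3 → 4.5 kcal/mol.
B has the lowest total (3.8 kcal/mol).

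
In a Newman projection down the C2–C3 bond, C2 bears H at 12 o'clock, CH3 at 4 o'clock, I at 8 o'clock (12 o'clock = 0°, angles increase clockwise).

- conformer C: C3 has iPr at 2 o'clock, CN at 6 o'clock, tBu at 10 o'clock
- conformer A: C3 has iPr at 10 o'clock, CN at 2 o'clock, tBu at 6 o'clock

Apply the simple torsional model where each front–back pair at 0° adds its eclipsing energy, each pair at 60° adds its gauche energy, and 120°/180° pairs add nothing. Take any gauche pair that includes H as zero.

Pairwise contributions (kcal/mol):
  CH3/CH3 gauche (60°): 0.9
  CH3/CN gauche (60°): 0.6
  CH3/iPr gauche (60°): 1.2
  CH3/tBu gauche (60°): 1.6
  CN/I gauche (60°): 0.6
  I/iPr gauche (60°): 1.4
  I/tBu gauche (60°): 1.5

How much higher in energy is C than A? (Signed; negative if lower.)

C (staggered): CH3(120°)/iPr(60°) gauche 1.2; CH3(120°)/CN(180°) gauche 0.6; I(240°)/CN(180°) gauche 0.6; I(240°)/tBu(300°) gauche 1.5 → 3.9 kcal/mol.
A (staggered): CH3(120°)/CN(60°) gauche 0.6; CH3(120°)/tBu(180°) gauche 1.6; I(240°)/iPr(300°) gauche 1.4; I(240°)/tBu(180°) gauche 1.5 → 5.1 kcal/mol.
E(C) − E(A) = 3.9 − 5.1 = -1.2 kcal/mol.

-1.2 kcal/mol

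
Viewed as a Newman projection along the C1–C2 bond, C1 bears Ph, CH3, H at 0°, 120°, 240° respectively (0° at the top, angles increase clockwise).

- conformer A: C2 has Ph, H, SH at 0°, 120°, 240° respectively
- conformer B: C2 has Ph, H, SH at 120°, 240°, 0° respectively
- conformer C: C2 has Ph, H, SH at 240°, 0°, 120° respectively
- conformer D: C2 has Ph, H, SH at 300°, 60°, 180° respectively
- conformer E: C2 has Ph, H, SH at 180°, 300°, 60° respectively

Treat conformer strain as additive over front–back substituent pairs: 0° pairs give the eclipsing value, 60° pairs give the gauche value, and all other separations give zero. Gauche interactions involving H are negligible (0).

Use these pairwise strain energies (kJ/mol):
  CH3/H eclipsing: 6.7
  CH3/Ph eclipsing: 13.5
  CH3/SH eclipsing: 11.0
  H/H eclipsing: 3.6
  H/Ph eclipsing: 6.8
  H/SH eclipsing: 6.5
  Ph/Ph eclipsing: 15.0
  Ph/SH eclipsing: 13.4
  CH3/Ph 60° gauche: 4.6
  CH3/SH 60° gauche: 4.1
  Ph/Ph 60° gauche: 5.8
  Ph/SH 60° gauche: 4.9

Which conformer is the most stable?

A is eclipsed. Ph at 0° is eclipsed with Ph at 0° (15.0); CH3 at 120° is eclipsed with H at 120° (6.7); H at 240° is eclipsed with SH at 240° (6.5). Total 28.2 kJ/mol.
B is eclipsed. Ph at 0° is eclipsed with SH at 0° (13.4); CH3 at 120° is eclipsed with Ph at 120° (13.5); H at 240° is eclipsed with H at 240° (3.6). Total 30.5 kJ/mol.
C is eclipsed. Ph at 0° is eclipsed with H at 0° (6.8); CH3 at 120° is eclipsed with SH at 120° (11.0); H at 240° is eclipsed with Ph at 240° (6.8). Total 24.6 kJ/mol.
D is staggered. Ph at 0° is gauche with Ph at 300° (5.8); CH3 at 120° is gauche with SH at 180° (4.1). Total 9.9 kJ/mol.
E is staggered. Ph at 0° is gauche with SH at 60° (4.9); CH3 at 120° is gauche with Ph at 180° (4.6); CH3 at 120° is gauche with SH at 60° (4.1). Total 13.6 kJ/mol.
D has the lowest total (9.9 kJ/mol).

D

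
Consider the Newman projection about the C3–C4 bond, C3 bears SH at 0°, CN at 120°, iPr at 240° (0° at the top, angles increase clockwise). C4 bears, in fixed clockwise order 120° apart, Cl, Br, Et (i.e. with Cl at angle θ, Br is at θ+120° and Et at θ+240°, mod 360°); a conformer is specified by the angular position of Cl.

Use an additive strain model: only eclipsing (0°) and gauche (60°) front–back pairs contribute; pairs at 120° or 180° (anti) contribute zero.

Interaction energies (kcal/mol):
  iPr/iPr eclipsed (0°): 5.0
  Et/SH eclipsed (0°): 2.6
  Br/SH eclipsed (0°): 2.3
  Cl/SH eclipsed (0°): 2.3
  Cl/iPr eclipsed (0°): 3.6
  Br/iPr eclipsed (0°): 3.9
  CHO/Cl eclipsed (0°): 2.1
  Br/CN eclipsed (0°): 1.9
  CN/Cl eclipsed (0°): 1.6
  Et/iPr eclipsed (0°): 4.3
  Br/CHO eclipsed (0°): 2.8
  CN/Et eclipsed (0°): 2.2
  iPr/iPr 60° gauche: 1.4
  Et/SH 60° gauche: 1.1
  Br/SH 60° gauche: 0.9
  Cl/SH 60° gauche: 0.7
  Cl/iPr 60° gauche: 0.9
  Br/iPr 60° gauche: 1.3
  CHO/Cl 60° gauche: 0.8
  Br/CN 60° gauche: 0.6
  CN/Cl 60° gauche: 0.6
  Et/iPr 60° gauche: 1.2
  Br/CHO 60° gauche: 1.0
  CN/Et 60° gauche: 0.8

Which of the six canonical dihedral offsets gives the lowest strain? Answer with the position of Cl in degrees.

Cl at 0° (eclipsed): SH(0°)/Cl(0°) eclipsed 2.3; CN(120°)/Br(120°) eclipsed 1.9; iPr(240°)/Et(240°) eclipsed 4.3 → 8.5 kcal/mol.
Cl at 60° (staggered): SH(0°)/Cl(60°) gauche 0.7; SH(0°)/Et(300°) gauche 1.1; CN(120°)/Cl(60°) gauche 0.6; CN(120°)/Br(180°) gauche 0.6; iPr(240°)/Br(180°) gauche 1.3; iPr(240°)/Et(300°) gauche 1.2 → 5.5 kcal/mol.
Cl at 120° (eclipsed): SH(0°)/Et(0°) eclipsed 2.6; CN(120°)/Cl(120°) eclipsed 1.6; iPr(240°)/Br(240°) eclipsed 3.9 → 8.1 kcal/mol.
Cl at 180° (staggered): SH(0°)/Br(300°) gauche 0.9; SH(0°)/Et(60°) gauche 1.1; CN(120°)/Cl(180°) gauche 0.6; CN(120°)/Et(60°) gauche 0.8; iPr(240°)/Cl(180°) gauche 0.9; iPr(240°)/Br(300°) gauche 1.3 → 5.6 kcal/mol.
Cl at 240° (eclipsed): SH(0°)/Br(0°) eclipsed 2.3; CN(120°)/Et(120°) eclipsed 2.2; iPr(240°)/Cl(240°) eclipsed 3.6 → 8.1 kcal/mol.
Cl at 300° (staggered): SH(0°)/Cl(300°) gauche 0.7; SH(0°)/Br(60°) gauche 0.9; CN(120°)/Br(60°) gauche 0.6; CN(120°)/Et(180°) gauche 0.8; iPr(240°)/Cl(300°) gauche 0.9; iPr(240°)/Et(180°) gauche 1.2 → 5.1 kcal/mol.
The minimum (5.1 kcal/mol) occurs with Cl at 300°.

300°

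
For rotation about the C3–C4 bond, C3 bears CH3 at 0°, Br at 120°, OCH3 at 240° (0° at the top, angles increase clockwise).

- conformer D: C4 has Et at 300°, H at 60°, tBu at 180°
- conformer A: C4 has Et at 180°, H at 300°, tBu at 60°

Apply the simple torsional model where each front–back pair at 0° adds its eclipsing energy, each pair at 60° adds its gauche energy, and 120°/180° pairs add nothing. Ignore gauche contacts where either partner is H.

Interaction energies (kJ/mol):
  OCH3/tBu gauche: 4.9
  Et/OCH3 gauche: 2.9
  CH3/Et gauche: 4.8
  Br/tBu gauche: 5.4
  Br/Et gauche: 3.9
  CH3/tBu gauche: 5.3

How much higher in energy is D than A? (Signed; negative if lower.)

D (staggered): CH3(0°)/Et(300°) gauche 4.8; Br(120°)/tBu(180°) gauche 5.4; OCH3(240°)/Et(300°) gauche 2.9; OCH3(240°)/tBu(180°) gauche 4.9 → 18.0 kJ/mol.
A (staggered): CH3(0°)/tBu(60°) gauche 5.3; Br(120°)/Et(180°) gauche 3.9; Br(120°)/tBu(60°) gauche 5.4; OCH3(240°)/Et(180°) gauche 2.9 → 17.5 kJ/mol.
E(D) − E(A) = 18.0 − 17.5 = +0.5 kJ/mol.

+0.5 kJ/mol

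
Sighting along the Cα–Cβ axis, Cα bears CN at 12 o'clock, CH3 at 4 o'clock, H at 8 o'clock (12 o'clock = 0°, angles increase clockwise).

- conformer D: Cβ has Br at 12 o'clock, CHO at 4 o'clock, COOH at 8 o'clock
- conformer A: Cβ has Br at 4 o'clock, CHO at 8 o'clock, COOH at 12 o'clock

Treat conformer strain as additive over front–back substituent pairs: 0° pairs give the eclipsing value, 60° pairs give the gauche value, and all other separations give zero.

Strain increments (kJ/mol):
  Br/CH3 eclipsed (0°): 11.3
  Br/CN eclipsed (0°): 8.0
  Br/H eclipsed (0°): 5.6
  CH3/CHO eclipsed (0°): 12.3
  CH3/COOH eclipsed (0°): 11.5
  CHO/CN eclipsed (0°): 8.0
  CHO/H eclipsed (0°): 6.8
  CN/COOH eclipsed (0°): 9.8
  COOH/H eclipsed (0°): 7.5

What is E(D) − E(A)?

D (eclipsed): CN(0°)/Br(0°) eclipsed 8.0; CH3(120°)/CHO(120°) eclipsed 12.3; H(240°)/COOH(240°) eclipsed 7.5 → 27.8 kJ/mol.
A (eclipsed): CN(0°)/COOH(0°) eclipsed 9.8; CH3(120°)/Br(120°) eclipsed 11.3; H(240°)/CHO(240°) eclipsed 6.8 → 27.9 kJ/mol.
E(D) − E(A) = 27.8 − 27.9 = -0.1 kJ/mol.

-0.1 kJ/mol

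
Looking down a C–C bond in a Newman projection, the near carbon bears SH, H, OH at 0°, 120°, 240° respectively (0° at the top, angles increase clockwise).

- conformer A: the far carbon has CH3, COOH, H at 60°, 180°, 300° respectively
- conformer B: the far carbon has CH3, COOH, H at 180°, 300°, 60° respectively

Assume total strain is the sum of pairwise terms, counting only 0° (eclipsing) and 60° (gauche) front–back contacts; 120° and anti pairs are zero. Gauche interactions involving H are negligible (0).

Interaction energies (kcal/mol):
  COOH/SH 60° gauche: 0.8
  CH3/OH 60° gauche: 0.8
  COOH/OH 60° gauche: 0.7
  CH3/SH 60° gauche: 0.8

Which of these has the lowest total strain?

A

A is staggered. SH at 0° is gauche with CH3 at 60° (0.8); OH at 240° is gauche with COOH at 180° (0.7). Total 1.5 kcal/mol.
B is staggered. SH at 0° is gauche with COOH at 300° (0.8); OH at 240° is gauche with CH3 at 180° (0.8); OH at 240° is gauche with COOH at 300° (0.7). Total 2.3 kcal/mol.
A has the lowest total (1.5 kcal/mol).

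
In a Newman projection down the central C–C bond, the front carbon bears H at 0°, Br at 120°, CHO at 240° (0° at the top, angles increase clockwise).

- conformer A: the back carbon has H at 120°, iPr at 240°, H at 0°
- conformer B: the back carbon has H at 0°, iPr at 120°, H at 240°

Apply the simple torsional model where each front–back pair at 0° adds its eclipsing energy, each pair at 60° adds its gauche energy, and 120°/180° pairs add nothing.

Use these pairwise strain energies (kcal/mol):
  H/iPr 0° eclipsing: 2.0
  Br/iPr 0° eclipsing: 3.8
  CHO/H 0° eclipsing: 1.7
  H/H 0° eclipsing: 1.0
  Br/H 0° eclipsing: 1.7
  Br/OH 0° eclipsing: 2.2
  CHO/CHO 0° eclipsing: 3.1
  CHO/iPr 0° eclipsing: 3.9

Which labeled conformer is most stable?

A (eclipsed): H–H eclipsed, Br–H eclipsed, CHO–iPr eclipsed; 1.0 + 1.7 + 3.9 = 6.6 kcal/mol.
B (eclipsed): H–H eclipsed, Br–iPr eclipsed, CHO–H eclipsed; 1.0 + 3.8 + 1.7 = 6.5 kcal/mol.
B has the lowest total (6.5 kcal/mol).

B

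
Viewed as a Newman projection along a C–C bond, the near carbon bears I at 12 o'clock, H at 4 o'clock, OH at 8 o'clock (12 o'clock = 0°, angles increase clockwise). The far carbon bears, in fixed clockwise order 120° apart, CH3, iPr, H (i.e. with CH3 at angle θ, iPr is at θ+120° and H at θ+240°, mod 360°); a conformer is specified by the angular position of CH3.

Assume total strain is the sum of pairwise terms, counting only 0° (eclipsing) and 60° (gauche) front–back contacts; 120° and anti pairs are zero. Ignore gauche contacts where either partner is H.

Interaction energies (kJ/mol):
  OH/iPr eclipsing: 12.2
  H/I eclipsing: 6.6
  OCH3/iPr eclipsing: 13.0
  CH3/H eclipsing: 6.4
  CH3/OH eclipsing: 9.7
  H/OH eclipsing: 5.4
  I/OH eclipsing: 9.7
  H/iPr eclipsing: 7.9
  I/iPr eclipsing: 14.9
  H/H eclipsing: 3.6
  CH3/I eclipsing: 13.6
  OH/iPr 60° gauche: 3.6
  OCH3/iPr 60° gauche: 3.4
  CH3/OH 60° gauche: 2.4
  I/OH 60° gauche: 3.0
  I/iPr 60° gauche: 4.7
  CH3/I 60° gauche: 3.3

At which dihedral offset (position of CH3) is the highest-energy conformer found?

240°

CH3 at 0° (eclipsed): I(0°)/CH3(0°) eclipsed 13.6; H(120°)/iPr(120°) eclipsed 7.9; OH(240°)/H(240°) eclipsed 5.4 → 26.9 kJ/mol.
CH3 at 60° (staggered): I(0°)/CH3(60°) gauche 3.3; OH(240°)/iPr(180°) gauche 3.6 → 6.9 kJ/mol.
CH3 at 120° (eclipsed): I(0°)/H(0°) eclipsed 6.6; H(120°)/CH3(120°) eclipsed 6.4; OH(240°)/iPr(240°) eclipsed 12.2 → 25.2 kJ/mol.
CH3 at 180° (staggered): I(0°)/iPr(300°) gauche 4.7; OH(240°)/CH3(180°) gauche 2.4; OH(240°)/iPr(300°) gauche 3.6 → 10.7 kJ/mol.
CH3 at 240° (eclipsed): I(0°)/iPr(0°) eclipsed 14.9; H(120°)/H(120°) eclipsed 3.6; OH(240°)/CH3(240°) eclipsed 9.7 → 28.2 kJ/mol.
CH3 at 300° (staggered): I(0°)/CH3(300°) gauche 3.3; I(0°)/iPr(60°) gauche 4.7; OH(240°)/CH3(300°) gauche 2.4 → 10.4 kJ/mol.
The maximum (28.2 kJ/mol) occurs with CH3 at 240°.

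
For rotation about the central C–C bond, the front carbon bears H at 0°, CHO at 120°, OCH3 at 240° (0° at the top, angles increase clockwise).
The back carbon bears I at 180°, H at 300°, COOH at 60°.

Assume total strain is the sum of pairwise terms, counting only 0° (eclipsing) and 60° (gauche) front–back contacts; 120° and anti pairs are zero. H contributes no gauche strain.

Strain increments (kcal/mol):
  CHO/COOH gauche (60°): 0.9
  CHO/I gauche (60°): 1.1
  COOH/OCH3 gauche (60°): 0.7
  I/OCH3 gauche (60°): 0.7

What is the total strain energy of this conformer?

This conformer (staggered): CHO–I gauche, CHO–COOH gauche, OCH3–I gauche; 1.1 + 0.9 + 0.7 = 2.7 kcal/mol.

2.7 kcal/mol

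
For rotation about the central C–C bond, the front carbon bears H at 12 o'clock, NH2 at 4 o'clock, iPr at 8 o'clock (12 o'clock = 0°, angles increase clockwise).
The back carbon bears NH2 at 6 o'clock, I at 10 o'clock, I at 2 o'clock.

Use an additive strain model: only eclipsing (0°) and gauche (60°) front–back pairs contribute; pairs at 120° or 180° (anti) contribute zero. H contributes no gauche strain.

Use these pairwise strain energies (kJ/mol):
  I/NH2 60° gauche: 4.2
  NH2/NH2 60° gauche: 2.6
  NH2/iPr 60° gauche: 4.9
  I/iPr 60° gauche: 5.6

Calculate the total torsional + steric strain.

17.3 kJ/mol

This conformer (staggered): NH2–NH2 gauche, NH2–I gauche, iPr–NH2 gauche, iPr–I gauche; 2.6 + 4.2 + 4.9 + 5.6 = 17.3 kJ/mol.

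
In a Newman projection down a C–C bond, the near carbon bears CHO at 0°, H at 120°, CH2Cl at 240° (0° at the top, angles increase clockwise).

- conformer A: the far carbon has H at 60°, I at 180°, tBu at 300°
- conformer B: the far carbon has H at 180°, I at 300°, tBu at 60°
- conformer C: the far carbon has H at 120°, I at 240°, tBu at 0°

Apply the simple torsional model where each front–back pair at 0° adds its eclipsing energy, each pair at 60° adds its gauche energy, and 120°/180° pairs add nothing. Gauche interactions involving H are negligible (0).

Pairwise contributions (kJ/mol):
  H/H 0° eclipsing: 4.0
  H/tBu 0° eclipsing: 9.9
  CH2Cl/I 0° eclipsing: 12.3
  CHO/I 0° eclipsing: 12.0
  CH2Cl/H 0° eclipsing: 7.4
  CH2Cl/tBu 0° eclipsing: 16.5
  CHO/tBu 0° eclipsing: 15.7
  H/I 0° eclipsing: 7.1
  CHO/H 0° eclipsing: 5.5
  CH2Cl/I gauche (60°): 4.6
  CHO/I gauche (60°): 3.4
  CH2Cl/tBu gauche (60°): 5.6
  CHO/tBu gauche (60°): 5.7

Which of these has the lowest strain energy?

A (staggered): CHO(0°)/tBu(300°) gauche 5.7; CH2Cl(240°)/I(180°) gauche 4.6; CH2Cl(240°)/tBu(300°) gauche 5.6 → 15.9 kJ/mol.
B (staggered): CHO(0°)/I(300°) gauche 3.4; CHO(0°)/tBu(60°) gauche 5.7; CH2Cl(240°)/I(300°) gauche 4.6 → 13.7 kJ/mol.
C (eclipsed): CHO(0°)/tBu(0°) eclipsed 15.7; H(120°)/H(120°) eclipsed 4.0; CH2Cl(240°)/I(240°) eclipsed 12.3 → 32.0 kJ/mol.
B has the lowest total (13.7 kJ/mol).

B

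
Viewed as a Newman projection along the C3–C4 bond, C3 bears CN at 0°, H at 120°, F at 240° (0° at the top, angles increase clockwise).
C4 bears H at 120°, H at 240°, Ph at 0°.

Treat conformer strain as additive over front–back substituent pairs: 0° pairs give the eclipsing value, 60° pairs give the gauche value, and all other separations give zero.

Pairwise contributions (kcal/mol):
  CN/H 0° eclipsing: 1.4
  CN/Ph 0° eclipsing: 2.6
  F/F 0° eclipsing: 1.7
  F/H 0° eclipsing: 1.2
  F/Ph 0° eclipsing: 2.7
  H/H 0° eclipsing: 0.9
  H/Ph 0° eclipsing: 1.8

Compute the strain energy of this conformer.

This conformer (eclipsed): CN(0°)/Ph(0°) eclipsed 2.6; H(120°)/H(120°) eclipsed 0.9; F(240°)/H(240°) eclipsed 1.2 → 4.7 kcal/mol.

4.7 kcal/mol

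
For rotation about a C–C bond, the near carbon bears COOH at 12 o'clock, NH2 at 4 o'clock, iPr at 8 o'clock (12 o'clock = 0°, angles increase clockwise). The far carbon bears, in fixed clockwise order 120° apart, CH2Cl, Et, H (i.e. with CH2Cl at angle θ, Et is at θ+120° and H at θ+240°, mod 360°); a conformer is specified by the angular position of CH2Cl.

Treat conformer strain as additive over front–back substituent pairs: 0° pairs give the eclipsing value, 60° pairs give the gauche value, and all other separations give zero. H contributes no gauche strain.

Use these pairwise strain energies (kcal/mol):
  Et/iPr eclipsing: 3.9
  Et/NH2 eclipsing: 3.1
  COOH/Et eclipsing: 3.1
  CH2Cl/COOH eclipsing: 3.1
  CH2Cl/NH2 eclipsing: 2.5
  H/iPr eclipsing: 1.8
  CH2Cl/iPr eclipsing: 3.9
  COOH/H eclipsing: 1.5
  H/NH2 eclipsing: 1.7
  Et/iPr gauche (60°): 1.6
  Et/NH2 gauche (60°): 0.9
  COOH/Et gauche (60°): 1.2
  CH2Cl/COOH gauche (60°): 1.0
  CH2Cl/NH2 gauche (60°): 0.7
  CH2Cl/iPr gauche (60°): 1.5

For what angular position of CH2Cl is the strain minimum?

60°

CH2Cl at 0° (eclipsed): COOH–CH2Cl eclipsed, NH2–Et eclipsed, iPr–H eclipsed; 3.1 + 3.1 + 1.8 = 8.0 kcal/mol.
CH2Cl at 60° (staggered): COOH–CH2Cl gauche, NH2–CH2Cl gauche, NH2–Et gauche, iPr–Et gauche; 1.0 + 0.7 + 0.9 + 1.6 = 4.2 kcal/mol.
CH2Cl at 120° (eclipsed): COOH–H eclipsed, NH2–CH2Cl eclipsed, iPr–Et eclipsed; 1.5 + 2.5 + 3.9 = 7.9 kcal/mol.
CH2Cl at 180° (staggered): COOH–Et gauche, NH2–CH2Cl gauche, iPr–CH2Cl gauche, iPr–Et gauche; 1.2 + 0.7 + 1.5 + 1.6 = 5.0 kcal/mol.
CH2Cl at 240° (eclipsed): COOH–Et eclipsed, NH2–H eclipsed, iPr–CH2Cl eclipsed; 3.1 + 1.7 + 3.9 = 8.7 kcal/mol.
CH2Cl at 300° (staggered): COOH–CH2Cl gauche, COOH–Et gauche, NH2–Et gauche, iPr–CH2Cl gauche; 1.0 + 1.2 + 0.9 + 1.5 = 4.6 kcal/mol.
The minimum (4.2 kcal/mol) occurs with CH2Cl at 60°.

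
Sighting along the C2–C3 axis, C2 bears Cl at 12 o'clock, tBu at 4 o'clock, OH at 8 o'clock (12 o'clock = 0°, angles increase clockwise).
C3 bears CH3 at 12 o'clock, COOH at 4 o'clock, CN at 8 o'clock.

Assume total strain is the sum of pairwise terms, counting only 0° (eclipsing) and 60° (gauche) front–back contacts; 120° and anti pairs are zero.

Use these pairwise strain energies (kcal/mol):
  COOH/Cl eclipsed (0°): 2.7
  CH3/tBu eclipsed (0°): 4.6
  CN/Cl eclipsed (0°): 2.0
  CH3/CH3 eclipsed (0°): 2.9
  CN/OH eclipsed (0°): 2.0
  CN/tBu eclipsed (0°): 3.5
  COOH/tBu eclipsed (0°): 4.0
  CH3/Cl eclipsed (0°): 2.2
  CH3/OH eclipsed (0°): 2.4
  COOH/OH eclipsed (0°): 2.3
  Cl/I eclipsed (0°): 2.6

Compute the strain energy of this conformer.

8.2 kcal/mol

This conformer (eclipsed): Cl(0°)/CH3(0°) eclipsed 2.2; tBu(120°)/COOH(120°) eclipsed 4.0; OH(240°)/CN(240°) eclipsed 2.0 → 8.2 kcal/mol.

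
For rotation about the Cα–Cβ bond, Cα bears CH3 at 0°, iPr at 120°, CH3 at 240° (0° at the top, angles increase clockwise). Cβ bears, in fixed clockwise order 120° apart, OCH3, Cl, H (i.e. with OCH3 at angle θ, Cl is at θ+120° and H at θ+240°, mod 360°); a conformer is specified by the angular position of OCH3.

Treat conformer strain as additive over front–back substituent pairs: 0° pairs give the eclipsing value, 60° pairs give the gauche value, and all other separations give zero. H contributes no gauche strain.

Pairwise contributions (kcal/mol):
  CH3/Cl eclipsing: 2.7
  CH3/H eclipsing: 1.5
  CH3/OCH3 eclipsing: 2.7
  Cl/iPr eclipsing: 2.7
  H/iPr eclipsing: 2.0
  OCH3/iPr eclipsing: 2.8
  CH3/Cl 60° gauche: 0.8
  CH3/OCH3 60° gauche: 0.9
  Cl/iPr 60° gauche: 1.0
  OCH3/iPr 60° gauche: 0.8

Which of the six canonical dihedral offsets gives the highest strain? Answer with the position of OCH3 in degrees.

240°

OCH3 at 0° (eclipsed): CH3–OCH3 eclipsed, iPr–Cl eclipsed, CH3–H eclipsed; 2.7 + 2.7 + 1.5 = 6.9 kcal/mol.
OCH3 at 60° (staggered): CH3–OCH3 gauche, iPr–OCH3 gauche, iPr–Cl gauche, CH3–Cl gauche; 0.9 + 0.8 + 1.0 + 0.8 = 3.5 kcal/mol.
OCH3 at 120° (eclipsed): CH3–H eclipsed, iPr–OCH3 eclipsed, CH3–Cl eclipsed; 1.5 + 2.8 + 2.7 = 7.0 kcal/mol.
OCH3 at 180° (staggered): CH3–Cl gauche, iPr–OCH3 gauche, CH3–OCH3 gauche, CH3–Cl gauche; 0.8 + 0.8 + 0.9 + 0.8 = 3.3 kcal/mol.
OCH3 at 240° (eclipsed): CH3–Cl eclipsed, iPr–H eclipsed, CH3–OCH3 eclipsed; 2.7 + 2.0 + 2.7 = 7.4 kcal/mol.
OCH3 at 300° (staggered): CH3–OCH3 gauche, CH3–Cl gauche, iPr–Cl gauche, CH3–OCH3 gauche; 0.9 + 0.8 + 1.0 + 0.9 = 3.6 kcal/mol.
The maximum (7.4 kcal/mol) occurs with OCH3 at 240°.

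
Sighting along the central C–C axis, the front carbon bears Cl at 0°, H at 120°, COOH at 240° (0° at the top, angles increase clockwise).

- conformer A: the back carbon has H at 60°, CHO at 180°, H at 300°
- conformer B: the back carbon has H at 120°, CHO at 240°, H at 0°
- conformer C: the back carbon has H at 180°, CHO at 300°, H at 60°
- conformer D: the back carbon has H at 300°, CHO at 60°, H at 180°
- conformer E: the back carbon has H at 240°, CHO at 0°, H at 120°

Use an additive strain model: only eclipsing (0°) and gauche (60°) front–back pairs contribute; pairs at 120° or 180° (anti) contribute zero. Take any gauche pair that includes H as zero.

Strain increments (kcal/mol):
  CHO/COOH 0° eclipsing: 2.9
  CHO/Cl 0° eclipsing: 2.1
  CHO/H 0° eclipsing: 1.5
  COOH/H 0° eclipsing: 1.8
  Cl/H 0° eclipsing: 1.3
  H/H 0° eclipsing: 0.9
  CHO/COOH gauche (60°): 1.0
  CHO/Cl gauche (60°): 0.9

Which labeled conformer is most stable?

A (staggered): COOH(240°)/CHO(180°) gauche 1.0 → 1.0 kcal/mol.
B (eclipsed): Cl(0°)/H(0°) eclipsed 1.3; H(120°)/H(120°) eclipsed 0.9; COOH(240°)/CHO(240°) eclipsed 2.9 → 5.1 kcal/mol.
C (staggered): Cl(0°)/CHO(300°) gauche 0.9; COOH(240°)/CHO(300°) gauche 1.0 → 1.9 kcal/mol.
D (staggered): Cl(0°)/CHO(60°) gauche 0.9 → 0.9 kcal/mol.
E (eclipsed): Cl(0°)/CHO(0°) eclipsed 2.1; H(120°)/H(120°) eclipsed 0.9; COOH(240°)/H(240°) eclipsed 1.8 → 4.8 kcal/mol.
D has the lowest total (0.9 kcal/mol).

D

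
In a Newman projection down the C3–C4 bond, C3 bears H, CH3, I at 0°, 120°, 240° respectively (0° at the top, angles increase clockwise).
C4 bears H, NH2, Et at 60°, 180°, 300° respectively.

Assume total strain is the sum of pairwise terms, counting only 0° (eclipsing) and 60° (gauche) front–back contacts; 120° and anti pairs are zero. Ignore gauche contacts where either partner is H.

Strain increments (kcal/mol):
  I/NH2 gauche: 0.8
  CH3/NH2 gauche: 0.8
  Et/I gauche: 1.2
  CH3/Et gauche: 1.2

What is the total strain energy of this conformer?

2.8 kcal/mol

This conformer (staggered): CH3(120°)/NH2(180°) gauche 0.8; I(240°)/NH2(180°) gauche 0.8; I(240°)/Et(300°) gauche 1.2 → 2.8 kcal/mol.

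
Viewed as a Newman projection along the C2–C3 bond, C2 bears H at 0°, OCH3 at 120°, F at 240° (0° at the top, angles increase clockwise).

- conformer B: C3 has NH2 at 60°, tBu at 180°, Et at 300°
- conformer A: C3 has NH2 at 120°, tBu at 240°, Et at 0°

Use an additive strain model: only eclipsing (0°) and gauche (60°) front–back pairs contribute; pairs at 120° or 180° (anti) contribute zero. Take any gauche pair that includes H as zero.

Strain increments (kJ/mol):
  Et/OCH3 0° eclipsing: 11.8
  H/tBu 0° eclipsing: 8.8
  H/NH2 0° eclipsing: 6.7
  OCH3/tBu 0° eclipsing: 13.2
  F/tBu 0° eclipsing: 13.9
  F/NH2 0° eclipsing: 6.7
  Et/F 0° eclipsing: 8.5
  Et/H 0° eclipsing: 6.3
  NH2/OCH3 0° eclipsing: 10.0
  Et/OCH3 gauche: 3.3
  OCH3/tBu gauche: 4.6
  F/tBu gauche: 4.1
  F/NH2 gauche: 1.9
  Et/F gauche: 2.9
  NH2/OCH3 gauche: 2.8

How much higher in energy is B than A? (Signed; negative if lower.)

-15.8 kJ/mol

B is staggered. OCH3 at 120° is gauche with NH2 at 60° (2.8); OCH3 at 120° is gauche with tBu at 180° (4.6); F at 240° is gauche with tBu at 180° (4.1); F at 240° is gauche with Et at 300° (2.9). Total 14.4 kJ/mol.
A is eclipsed. H at 0° is eclipsed with Et at 0° (6.3); OCH3 at 120° is eclipsed with NH2 at 120° (10.0); F at 240° is eclipsed with tBu at 240° (13.9). Total 30.2 kJ/mol.
E(B) − E(A) = 14.4 − 30.2 = -15.8 kJ/mol.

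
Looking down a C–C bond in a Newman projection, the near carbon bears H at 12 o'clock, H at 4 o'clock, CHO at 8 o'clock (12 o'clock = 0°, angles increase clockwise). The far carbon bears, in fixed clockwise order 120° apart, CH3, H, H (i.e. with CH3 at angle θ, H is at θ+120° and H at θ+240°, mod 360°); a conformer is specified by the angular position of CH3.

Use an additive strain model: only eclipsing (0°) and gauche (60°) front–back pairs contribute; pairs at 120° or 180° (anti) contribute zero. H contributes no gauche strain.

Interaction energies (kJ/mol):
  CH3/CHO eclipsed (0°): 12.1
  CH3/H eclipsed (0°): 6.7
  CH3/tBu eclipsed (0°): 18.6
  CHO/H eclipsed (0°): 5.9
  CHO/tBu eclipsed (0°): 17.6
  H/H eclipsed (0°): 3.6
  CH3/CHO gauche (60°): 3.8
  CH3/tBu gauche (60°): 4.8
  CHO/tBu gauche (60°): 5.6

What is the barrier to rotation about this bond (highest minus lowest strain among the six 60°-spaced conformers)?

CH3 at 0° is eclipsed. H at 0° is eclipsed with CH3 at 0° (6.7); H at 120° is eclipsed with H at 120° (3.6); CHO at 240° is eclipsed with H at 240° (5.9). Total 16.2 kJ/mol.
CH3 at 60° (staggered): no non-H gauche contacts → 0.0 kJ/mol.
CH3 at 120° is eclipsed. H at 0° is eclipsed with H at 0° (3.6); H at 120° is eclipsed with CH3 at 120° (6.7); CHO at 240° is eclipsed with H at 240° (5.9). Total 16.2 kJ/mol.
CH3 at 180° is staggered. CHO at 240° is gauche with CH3 at 180° (3.8). Total 3.8 kJ/mol.
CH3 at 240° is eclipsed. H at 0° is eclipsed with H at 0° (3.6); H at 120° is eclipsed with H at 120° (3.6); CHO at 240° is eclipsed with CH3 at 240° (12.1). Total 19.3 kJ/mol.
CH3 at 300° is staggered. CHO at 240° is gauche with CH3 at 300° (3.8). Total 3.8 kJ/mol.
Max at 240° (19.3 kJ/mol), min at 60° (0.0 kJ/mol); barrier = 19.3 kJ/mol.

19.3 kJ/mol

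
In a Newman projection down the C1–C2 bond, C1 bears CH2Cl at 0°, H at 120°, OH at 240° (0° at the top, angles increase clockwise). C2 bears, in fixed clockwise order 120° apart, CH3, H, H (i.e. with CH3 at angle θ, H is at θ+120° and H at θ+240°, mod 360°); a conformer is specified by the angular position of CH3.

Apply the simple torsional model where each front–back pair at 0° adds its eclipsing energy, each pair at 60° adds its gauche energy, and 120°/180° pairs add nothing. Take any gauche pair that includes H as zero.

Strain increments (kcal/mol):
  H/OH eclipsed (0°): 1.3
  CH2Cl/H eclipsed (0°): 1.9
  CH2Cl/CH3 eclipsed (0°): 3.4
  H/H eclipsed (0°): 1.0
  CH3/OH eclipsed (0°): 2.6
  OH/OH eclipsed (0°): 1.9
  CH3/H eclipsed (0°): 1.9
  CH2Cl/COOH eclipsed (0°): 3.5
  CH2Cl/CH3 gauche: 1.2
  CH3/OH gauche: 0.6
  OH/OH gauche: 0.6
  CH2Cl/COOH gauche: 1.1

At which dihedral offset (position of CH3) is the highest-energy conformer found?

CH3 at 0° (eclipsed): CH2Cl(0°)/CH3(0°) eclipsed 3.4; H(120°)/H(120°) eclipsed 1.0; OH(240°)/H(240°) eclipsed 1.3 → 5.7 kcal/mol.
CH3 at 60° (staggered): CH2Cl(0°)/CH3(60°) gauche 1.2 → 1.2 kcal/mol.
CH3 at 120° (eclipsed): CH2Cl(0°)/H(0°) eclipsed 1.9; H(120°)/CH3(120°) eclipsed 1.9; OH(240°)/H(240°) eclipsed 1.3 → 5.1 kcal/mol.
CH3 at 180° (staggered): OH(240°)/CH3(180°) gauche 0.6 → 0.6 kcal/mol.
CH3 at 240° (eclipsed): CH2Cl(0°)/H(0°) eclipsed 1.9; H(120°)/H(120°) eclipsed 1.0; OH(240°)/CH3(240°) eclipsed 2.6 → 5.5 kcal/mol.
CH3 at 300° (staggered): CH2Cl(0°)/CH3(300°) gauche 1.2; OH(240°)/CH3(300°) gauche 0.6 → 1.8 kcal/mol.
The maximum (5.7 kcal/mol) occurs with CH3 at 0°.

0°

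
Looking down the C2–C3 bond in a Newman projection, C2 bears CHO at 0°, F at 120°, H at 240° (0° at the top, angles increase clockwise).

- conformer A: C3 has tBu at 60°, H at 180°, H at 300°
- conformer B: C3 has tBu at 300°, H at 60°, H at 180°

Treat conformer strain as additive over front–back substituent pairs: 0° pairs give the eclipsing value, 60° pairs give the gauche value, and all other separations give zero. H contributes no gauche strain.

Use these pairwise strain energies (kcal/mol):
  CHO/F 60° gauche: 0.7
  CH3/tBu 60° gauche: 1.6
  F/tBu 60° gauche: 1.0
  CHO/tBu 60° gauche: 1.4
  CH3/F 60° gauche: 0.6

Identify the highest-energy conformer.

A (staggered): CHO(0°)/tBu(60°) gauche 1.4; F(120°)/tBu(60°) gauche 1.0 → 2.4 kcal/mol.
B (staggered): CHO(0°)/tBu(300°) gauche 1.4 → 1.4 kcal/mol.
A has the highest total (2.4 kcal/mol).

A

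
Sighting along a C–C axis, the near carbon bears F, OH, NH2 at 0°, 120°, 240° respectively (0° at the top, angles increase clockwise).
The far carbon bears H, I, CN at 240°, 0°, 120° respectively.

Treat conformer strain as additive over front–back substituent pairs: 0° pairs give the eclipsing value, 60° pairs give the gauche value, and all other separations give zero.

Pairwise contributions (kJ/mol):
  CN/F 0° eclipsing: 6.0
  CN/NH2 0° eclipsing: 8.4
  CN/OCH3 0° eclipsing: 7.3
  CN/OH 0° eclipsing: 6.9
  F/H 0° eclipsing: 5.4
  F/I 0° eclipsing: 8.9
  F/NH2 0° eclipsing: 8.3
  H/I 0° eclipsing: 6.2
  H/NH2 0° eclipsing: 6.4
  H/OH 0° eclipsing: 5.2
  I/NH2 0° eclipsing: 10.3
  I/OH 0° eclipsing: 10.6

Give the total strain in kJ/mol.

This conformer is eclipsed. F at 0° is eclipsed with I at 0° (8.9); OH at 120° is eclipsed with CN at 120° (6.9); NH2 at 240° is eclipsed with H at 240° (6.4). Total 22.2 kJ/mol.

22.2 kJ/mol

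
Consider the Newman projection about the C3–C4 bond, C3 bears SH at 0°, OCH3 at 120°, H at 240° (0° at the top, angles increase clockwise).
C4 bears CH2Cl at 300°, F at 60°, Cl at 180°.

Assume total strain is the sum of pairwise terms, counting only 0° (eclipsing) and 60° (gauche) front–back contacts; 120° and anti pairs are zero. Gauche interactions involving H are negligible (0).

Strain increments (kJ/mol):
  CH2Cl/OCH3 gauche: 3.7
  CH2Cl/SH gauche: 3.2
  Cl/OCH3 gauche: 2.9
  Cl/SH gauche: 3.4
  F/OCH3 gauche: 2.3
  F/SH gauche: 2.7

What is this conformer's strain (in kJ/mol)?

This conformer (staggered): SH–CH2Cl gauche, SH–F gauche, OCH3–F gauche, OCH3–Cl gauche; 3.2 + 2.7 + 2.3 + 2.9 = 11.1 kJ/mol.

11.1 kJ/mol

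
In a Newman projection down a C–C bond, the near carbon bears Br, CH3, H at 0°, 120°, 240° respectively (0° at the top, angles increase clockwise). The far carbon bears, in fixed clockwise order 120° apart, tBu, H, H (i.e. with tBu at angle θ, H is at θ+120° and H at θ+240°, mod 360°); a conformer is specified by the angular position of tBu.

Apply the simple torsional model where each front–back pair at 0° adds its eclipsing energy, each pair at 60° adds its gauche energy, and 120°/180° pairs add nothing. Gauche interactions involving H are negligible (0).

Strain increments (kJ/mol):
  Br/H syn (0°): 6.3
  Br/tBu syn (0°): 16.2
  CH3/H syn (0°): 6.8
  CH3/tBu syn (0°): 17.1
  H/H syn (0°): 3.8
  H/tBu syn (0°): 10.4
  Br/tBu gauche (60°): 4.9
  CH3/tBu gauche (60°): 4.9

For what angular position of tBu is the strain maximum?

120°

tBu at 0° (eclipsed): Br–tBu eclipsed, CH3–H eclipsed, H–H eclipsed; 16.2 + 6.8 + 3.8 = 26.8 kJ/mol.
tBu at 60° (staggered): Br–tBu gauche, CH3–tBu gauche; 4.9 + 4.9 = 9.8 kJ/mol.
tBu at 120° (eclipsed): Br–H eclipsed, CH3–tBu eclipsed, H–H eclipsed; 6.3 + 17.1 + 3.8 = 27.2 kJ/mol.
tBu at 180° (staggered): CH3–tBu gauche; 4.9 = 4.9 kJ/mol.
tBu at 240° (eclipsed): Br–H eclipsed, CH3–H eclipsed, H–tBu eclipsed; 6.3 + 6.8 + 10.4 = 23.5 kJ/mol.
tBu at 300° (staggered): Br–tBu gauche; 4.9 = 4.9 kJ/mol.
The maximum (27.2 kJ/mol) occurs with tBu at 120°.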